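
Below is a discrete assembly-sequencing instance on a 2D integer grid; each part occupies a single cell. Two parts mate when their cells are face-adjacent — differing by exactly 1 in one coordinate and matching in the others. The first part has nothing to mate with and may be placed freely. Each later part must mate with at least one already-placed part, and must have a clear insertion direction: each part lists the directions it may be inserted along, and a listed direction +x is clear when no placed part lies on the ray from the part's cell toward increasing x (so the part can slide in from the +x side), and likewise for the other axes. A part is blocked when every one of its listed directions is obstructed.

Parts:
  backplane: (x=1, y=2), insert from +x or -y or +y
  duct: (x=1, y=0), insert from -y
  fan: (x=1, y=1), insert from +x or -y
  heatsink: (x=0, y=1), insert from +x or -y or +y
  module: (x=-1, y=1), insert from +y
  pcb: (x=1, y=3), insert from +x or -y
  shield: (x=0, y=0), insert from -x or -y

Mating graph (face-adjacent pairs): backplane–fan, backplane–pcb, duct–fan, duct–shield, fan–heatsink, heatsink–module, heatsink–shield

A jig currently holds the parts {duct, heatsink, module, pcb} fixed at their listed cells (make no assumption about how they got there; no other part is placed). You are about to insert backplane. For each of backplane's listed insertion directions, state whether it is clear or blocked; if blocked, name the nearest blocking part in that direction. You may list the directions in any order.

+x: clear; +y: blocked by pcb; -y: blocked by duct

+x: ray from backplane(1, 2) has no placed part ⇒ clear
-y: nearest on ray is duct@(1, 0) ⇒ blocked
+y: nearest on ray is pcb@(1, 3) ⇒ blocked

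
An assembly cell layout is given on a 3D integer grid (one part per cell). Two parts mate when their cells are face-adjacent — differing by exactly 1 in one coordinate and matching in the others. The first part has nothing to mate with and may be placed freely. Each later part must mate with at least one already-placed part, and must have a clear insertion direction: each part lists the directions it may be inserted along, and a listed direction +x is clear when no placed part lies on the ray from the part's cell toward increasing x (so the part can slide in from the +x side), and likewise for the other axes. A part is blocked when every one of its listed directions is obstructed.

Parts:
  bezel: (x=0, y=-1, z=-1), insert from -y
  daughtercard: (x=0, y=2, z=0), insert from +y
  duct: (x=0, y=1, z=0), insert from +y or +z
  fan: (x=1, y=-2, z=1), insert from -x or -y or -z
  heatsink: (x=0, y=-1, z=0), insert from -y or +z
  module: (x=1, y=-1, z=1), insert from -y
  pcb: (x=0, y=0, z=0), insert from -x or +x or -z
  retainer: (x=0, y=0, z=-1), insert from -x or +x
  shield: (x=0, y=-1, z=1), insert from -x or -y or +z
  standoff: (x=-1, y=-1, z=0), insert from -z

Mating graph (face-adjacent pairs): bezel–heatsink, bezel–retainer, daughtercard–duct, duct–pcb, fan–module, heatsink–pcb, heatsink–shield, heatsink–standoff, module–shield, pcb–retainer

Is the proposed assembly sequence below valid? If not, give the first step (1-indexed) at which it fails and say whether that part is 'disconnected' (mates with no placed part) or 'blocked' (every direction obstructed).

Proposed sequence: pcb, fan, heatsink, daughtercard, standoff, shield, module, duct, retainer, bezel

1. pcb@(0, 0, 0) [-x clear] — {pcb}
2. fan@(1, -2, 1) — no placed neighbour ⇒ disconnected

Invalid at step 2 (disconnected)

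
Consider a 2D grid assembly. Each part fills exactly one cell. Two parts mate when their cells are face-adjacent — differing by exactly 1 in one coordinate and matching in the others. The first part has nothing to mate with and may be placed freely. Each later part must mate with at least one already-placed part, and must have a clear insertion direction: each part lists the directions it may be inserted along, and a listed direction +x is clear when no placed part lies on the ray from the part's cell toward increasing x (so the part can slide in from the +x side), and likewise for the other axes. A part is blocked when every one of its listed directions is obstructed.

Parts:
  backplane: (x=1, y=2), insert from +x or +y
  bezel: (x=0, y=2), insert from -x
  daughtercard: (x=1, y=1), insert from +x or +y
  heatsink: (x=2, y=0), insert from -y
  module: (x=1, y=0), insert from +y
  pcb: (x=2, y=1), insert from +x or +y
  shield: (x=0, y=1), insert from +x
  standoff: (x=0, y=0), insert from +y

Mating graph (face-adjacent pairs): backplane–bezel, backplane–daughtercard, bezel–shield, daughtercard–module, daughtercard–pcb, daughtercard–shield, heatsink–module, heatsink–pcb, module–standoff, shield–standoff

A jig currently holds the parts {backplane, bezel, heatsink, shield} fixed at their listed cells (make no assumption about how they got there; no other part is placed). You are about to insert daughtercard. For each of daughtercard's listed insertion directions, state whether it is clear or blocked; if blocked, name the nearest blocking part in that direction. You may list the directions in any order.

+x: clear; +y: blocked by backplane

+x: ray from daughtercard(1, 1) has no placed part ⇒ clear
+y: nearest on ray is backplane@(1, 2) ⇒ blocked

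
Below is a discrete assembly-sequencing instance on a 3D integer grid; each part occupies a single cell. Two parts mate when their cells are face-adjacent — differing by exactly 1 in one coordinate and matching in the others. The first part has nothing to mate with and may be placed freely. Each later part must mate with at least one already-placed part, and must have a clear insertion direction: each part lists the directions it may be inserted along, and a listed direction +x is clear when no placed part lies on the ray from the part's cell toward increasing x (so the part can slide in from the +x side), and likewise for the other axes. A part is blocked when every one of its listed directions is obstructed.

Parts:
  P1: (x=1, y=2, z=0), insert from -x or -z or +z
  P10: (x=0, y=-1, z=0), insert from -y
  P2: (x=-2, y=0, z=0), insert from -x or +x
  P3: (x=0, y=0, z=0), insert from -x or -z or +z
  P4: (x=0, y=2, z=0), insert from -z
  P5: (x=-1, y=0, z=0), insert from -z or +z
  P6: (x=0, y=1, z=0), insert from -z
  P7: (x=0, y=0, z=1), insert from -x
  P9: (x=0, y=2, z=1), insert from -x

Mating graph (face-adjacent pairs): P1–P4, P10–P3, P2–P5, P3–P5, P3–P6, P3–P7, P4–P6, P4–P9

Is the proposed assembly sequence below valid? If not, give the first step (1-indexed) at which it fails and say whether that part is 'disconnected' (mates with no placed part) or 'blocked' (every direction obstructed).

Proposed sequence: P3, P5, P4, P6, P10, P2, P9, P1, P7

Invalid at step 3 (disconnected)

1. P3@(0, 0, 0) [-x clear] — {P3}
2. P5@(-1, 0, 0) [-z clear] — {P3, P5}
3. P4@(0, 2, 0) — no placed neighbour ⇒ disconnected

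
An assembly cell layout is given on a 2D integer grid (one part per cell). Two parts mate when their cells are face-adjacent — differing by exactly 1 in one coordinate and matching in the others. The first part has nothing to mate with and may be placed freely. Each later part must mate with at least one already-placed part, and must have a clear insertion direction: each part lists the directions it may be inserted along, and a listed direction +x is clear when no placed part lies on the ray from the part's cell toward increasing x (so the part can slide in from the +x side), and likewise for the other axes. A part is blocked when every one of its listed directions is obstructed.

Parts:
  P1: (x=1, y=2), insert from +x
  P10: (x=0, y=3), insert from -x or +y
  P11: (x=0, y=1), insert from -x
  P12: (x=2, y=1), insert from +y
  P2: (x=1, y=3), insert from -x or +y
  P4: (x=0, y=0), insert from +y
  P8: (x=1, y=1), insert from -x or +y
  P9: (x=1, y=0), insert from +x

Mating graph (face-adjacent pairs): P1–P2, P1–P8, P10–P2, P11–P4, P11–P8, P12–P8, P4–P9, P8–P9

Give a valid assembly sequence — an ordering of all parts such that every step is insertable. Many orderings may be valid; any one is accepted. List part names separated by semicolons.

P2; P1; P8; P12; P9; P4; P11; P10

1. P2@(1, 3) [-x clear] — {P2}
2. P1@(1, 2) [+x clear] — {P1, P2}
3. P8@(1, 1) [-x clear] — {P1, P2, P8}
4. P12@(2, 1) [+y clear] — {P1, P12, P2, P8}
5. P9@(1, 0) [+x clear] — {P1, P12, P2, P8, P9}
6. P4@(0, 0) [+y clear] — {P1, P12, P2, P4, P8, P9}
7. P11@(0, 1) [-x clear] — {P1, P11, P12, P2, P4, P8, P9}
8. P10@(0, 3) [-x clear] — {P1, P10, P11, P12, P2, P4, P8, P9}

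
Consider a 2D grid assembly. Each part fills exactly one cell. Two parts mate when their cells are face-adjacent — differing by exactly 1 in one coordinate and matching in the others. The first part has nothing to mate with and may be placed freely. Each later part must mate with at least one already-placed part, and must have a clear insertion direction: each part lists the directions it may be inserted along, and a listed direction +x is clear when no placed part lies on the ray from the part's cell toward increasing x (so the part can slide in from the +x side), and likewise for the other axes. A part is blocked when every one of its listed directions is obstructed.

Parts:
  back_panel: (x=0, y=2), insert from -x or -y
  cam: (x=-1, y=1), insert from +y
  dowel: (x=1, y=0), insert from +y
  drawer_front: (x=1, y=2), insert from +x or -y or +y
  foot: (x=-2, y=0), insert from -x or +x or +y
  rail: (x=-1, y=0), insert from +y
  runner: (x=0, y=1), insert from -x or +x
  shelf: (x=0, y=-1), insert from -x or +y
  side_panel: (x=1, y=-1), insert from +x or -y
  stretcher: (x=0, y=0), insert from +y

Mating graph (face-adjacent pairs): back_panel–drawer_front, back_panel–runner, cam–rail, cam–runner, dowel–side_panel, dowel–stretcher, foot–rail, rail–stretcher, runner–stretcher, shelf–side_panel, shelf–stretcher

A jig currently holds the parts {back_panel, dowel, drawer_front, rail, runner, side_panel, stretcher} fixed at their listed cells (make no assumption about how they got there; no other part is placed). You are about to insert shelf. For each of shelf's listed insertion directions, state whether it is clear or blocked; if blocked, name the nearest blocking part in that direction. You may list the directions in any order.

+y: blocked by stretcher; -x: clear

-x: ray from shelf(0, -1) has no placed part ⇒ clear
+y: nearest on ray is stretcher@(0, 0) ⇒ blocked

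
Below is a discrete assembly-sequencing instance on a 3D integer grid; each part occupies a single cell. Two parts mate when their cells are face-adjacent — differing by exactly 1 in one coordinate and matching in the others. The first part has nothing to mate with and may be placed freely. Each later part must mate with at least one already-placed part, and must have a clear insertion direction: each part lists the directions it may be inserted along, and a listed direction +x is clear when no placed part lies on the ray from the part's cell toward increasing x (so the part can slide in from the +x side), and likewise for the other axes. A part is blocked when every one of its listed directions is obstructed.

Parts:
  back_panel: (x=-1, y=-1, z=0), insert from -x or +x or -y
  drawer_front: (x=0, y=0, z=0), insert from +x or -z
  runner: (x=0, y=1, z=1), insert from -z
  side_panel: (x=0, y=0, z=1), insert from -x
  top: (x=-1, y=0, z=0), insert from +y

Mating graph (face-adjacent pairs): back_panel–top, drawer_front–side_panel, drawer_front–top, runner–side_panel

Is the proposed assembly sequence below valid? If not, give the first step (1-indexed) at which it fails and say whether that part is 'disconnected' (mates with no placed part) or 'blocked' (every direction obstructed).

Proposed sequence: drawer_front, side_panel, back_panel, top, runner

Invalid at step 3 (disconnected)

1. drawer_front@(0, 0, 0) [+x clear] — {drawer_front}
2. side_panel@(0, 0, 1) [-x clear] — {drawer_front, side_panel}
3. back_panel@(-1, -1, 0) — no placed neighbour ⇒ disconnected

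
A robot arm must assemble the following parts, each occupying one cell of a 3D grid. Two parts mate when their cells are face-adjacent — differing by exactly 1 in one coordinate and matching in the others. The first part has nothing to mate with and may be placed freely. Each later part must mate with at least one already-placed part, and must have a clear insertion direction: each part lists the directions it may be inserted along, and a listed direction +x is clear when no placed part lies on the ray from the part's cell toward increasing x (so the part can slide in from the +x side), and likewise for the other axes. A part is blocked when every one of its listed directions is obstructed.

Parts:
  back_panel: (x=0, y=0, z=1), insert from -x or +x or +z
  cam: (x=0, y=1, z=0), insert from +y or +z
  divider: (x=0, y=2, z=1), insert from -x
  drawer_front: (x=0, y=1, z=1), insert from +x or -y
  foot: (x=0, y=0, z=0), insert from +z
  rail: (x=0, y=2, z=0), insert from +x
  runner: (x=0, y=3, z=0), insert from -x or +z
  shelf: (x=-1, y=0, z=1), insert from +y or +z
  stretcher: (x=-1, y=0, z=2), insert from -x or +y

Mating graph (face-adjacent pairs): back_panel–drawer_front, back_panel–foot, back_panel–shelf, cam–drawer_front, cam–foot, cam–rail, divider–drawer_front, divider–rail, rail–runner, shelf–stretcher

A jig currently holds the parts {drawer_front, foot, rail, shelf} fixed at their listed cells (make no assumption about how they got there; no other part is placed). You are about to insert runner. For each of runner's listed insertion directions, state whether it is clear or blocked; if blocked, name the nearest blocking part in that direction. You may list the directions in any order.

+z: clear; -x: clear

-x: ray from runner(0, 3, 0) has no placed part ⇒ clear
+z: ray from runner(0, 3, 0) has no placed part ⇒ clear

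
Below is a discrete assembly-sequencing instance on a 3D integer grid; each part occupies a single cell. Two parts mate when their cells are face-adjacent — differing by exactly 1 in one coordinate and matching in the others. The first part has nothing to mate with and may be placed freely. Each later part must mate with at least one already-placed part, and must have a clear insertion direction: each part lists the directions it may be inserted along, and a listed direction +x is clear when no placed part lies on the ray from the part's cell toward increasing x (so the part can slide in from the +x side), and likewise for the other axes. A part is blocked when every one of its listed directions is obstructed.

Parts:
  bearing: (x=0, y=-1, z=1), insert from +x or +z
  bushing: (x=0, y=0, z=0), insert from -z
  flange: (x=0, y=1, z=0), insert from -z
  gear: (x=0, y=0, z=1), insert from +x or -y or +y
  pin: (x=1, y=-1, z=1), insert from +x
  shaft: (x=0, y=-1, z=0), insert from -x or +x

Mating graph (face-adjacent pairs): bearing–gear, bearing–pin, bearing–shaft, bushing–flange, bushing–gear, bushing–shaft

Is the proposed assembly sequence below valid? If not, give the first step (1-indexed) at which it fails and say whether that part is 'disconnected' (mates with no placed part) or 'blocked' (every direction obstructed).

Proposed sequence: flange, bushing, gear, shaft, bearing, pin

Valid

1. flange@(0, 1, 0) [-z clear] — {flange}
2. bushing@(0, 0, 0) [-z clear] — {bushing, flange}
3. gear@(0, 0, 1) [+x clear] — {bushing, flange, gear}
4. shaft@(0, -1, 0) [-x clear] — {bushing, flange, gear, shaft}
5. bearing@(0, -1, 1) [+x clear] — {bearing, bushing, flange, gear, shaft}
6. pin@(1, -1, 1) [+x clear] — {bearing, bushing, flange, gear, pin, shaft}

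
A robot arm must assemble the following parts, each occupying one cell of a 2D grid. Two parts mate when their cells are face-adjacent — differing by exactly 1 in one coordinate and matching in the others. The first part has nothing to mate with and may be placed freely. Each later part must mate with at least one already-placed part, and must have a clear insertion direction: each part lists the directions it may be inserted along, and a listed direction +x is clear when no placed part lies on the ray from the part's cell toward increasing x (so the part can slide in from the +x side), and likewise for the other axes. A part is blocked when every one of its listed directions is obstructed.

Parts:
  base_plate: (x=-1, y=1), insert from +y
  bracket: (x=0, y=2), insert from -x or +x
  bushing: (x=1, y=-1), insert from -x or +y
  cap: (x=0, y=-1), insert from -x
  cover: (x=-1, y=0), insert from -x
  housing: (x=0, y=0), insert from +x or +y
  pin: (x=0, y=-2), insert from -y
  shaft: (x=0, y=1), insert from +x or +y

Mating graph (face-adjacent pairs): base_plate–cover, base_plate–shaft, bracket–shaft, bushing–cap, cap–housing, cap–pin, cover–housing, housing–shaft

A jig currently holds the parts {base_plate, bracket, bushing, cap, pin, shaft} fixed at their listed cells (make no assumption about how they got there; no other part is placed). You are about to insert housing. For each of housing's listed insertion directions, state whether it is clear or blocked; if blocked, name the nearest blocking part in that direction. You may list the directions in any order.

+x: clear; +y: blocked by shaft

+x: ray from housing(0, 0) has no placed part ⇒ clear
+y: nearest on ray is shaft@(0, 1) ⇒ blocked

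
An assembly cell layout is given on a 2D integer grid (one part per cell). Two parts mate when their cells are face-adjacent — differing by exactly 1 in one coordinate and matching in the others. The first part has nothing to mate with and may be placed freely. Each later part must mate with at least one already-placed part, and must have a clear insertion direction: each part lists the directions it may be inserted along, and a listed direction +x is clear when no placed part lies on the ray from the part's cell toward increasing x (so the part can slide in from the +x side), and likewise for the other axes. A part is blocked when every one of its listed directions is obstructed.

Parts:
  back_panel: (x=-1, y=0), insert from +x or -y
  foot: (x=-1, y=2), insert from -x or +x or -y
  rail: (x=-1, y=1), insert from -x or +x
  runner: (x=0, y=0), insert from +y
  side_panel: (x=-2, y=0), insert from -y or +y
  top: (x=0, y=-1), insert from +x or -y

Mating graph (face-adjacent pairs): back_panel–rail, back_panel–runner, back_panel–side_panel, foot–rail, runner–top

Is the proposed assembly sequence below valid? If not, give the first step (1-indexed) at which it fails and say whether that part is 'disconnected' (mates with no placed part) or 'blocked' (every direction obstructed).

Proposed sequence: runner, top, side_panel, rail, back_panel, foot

1. runner@(0, 0) [+y clear] — {runner}
2. top@(0, -1) [+x clear] — {runner, top}
3. side_panel@(-2, 0) — no placed neighbour ⇒ disconnected

Invalid at step 3 (disconnected)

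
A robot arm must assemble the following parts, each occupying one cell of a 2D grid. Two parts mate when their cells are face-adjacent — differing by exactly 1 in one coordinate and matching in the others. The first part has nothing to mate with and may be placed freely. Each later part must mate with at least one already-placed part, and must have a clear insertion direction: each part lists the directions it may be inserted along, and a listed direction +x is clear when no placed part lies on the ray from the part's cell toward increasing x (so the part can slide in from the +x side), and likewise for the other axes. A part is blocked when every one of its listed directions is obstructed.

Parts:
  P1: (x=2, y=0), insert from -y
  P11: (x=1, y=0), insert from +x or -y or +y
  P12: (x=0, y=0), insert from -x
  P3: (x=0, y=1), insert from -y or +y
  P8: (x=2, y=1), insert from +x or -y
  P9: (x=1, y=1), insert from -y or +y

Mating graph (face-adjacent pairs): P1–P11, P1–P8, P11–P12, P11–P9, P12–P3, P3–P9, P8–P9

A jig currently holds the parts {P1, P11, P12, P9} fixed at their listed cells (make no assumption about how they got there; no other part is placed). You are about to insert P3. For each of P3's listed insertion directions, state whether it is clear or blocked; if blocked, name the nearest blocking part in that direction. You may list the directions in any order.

+y: clear; -y: blocked by P12

-y: nearest on ray is P12@(0, 0) ⇒ blocked
+y: ray from P3(0, 1) has no placed part ⇒ clear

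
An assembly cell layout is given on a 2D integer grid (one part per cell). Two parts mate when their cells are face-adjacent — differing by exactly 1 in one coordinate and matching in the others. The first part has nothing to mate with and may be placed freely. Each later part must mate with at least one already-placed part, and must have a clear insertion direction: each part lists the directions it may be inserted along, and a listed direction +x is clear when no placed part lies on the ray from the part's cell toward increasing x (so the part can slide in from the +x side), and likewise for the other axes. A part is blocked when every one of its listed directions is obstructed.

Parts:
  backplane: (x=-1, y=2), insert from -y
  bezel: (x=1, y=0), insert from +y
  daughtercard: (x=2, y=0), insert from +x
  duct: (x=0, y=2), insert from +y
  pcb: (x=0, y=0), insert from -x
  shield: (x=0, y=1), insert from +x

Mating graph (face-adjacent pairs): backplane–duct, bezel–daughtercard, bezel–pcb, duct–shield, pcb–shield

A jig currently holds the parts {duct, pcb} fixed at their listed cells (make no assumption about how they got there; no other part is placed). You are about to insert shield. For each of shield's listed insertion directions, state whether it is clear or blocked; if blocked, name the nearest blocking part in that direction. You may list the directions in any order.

+x: clear

+x: ray from shield(0, 1) has no placed part ⇒ clear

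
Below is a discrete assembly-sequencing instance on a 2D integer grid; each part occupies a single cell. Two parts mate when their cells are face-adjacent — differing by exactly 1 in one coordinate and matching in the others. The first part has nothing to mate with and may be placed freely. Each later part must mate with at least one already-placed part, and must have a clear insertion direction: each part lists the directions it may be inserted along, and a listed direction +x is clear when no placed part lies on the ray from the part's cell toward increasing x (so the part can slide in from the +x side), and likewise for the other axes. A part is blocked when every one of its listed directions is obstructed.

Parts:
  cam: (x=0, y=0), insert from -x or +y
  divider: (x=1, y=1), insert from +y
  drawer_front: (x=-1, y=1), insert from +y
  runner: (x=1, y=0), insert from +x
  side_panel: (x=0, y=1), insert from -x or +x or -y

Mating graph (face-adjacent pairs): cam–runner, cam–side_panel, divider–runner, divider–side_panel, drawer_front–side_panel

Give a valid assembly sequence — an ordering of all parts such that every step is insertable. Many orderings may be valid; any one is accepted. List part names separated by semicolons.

divider; side_panel; drawer_front; cam; runner

1. divider@(1, 1) [+y clear] — {divider}
2. side_panel@(0, 1) [-x clear] — {divider, side_panel}
3. drawer_front@(-1, 1) [+y clear] — {divider, drawer_front, side_panel}
4. cam@(0, 0) [-x clear] — {cam, divider, drawer_front, side_panel}
5. runner@(1, 0) [+x clear] — {cam, divider, drawer_front, runner, side_panel}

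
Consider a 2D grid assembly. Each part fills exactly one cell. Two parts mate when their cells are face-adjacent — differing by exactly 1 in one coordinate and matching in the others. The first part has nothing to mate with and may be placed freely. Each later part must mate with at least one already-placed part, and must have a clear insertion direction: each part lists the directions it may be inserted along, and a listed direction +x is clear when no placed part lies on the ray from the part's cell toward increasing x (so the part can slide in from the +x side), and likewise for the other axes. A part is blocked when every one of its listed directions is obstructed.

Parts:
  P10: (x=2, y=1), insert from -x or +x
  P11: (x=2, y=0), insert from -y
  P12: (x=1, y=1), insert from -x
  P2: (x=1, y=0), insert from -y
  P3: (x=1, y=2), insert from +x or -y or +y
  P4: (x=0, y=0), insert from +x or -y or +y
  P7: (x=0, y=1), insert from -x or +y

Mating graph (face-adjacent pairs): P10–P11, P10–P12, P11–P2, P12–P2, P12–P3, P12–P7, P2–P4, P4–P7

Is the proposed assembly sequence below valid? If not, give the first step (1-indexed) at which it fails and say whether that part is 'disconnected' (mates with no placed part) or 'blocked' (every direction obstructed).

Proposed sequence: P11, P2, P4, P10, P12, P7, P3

Valid

1. P11@(2, 0) [-y clear] — {P11}
2. P2@(1, 0) [-y clear] — {P11, P2}
3. P4@(0, 0) [-y clear] — {P11, P2, P4}
4. P10@(2, 1) [-x clear] — {P10, P11, P2, P4}
5. P12@(1, 1) [-x clear] — {P10, P11, P12, P2, P4}
6. P7@(0, 1) [-x clear] — {P10, P11, P12, P2, P4, P7}
7. P3@(1, 2) [+x clear] — {P10, P11, P12, P2, P3, P4, P7}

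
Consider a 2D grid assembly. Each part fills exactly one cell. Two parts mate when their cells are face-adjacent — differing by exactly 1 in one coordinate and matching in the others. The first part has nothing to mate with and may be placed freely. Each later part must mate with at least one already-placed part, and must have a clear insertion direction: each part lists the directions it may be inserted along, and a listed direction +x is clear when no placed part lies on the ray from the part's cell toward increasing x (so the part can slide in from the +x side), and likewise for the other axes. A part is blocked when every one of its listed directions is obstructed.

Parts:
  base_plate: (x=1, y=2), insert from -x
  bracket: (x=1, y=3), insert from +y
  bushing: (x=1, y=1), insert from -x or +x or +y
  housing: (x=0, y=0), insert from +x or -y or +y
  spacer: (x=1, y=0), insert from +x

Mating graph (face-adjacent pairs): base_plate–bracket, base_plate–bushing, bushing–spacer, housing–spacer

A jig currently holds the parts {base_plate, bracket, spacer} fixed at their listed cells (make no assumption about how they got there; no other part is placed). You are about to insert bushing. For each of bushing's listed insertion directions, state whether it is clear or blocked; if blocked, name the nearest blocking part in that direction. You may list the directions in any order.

-x: ray from bushing(1, 1) has no placed part ⇒ clear
+x: ray from bushing(1, 1) has no placed part ⇒ clear
+y: nearest on ray is base_plate@(1, 2) ⇒ blocked

+x: clear; +y: blocked by base_plate; -x: clear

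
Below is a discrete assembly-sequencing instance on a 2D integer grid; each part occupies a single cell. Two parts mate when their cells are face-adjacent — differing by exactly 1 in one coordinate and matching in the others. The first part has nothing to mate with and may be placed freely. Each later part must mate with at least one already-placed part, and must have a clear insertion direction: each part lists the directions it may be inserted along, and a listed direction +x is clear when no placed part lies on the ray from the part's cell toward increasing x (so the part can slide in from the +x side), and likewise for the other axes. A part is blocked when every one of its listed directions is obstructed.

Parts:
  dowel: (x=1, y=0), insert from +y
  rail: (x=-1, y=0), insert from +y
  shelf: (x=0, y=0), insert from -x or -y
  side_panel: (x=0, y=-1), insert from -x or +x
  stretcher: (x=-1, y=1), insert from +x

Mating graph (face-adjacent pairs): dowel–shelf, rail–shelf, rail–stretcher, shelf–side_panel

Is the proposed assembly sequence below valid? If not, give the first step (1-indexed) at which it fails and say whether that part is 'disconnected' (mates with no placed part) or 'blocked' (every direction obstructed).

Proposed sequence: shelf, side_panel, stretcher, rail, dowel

1. shelf@(0, 0) [-x clear] — {shelf}
2. side_panel@(0, -1) [-x clear] — {shelf, side_panel}
3. stretcher@(-1, 1) — no placed neighbour ⇒ disconnected

Invalid at step 3 (disconnected)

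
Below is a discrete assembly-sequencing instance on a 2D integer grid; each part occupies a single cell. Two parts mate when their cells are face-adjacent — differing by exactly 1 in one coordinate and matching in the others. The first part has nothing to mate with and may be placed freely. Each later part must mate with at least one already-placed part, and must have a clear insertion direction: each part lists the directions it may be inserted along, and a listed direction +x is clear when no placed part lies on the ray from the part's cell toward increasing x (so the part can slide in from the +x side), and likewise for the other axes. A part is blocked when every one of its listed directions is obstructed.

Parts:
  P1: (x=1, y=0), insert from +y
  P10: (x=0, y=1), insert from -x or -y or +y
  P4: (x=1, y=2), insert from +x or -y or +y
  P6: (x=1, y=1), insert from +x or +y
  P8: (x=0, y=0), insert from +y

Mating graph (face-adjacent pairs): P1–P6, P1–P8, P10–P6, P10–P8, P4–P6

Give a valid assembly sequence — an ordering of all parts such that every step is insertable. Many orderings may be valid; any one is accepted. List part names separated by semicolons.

1. P1@(1, 0) [+y clear] — {P1}
2. P6@(1, 1) [+x clear] — {P1, P6}
3. P4@(1, 2) [+x clear] — {P1, P4, P6}
4. P8@(0, 0) [+y clear] — {P1, P4, P6, P8}
5. P10@(0, 1) [-x clear] — {P1, P10, P4, P6, P8}

P1; P6; P4; P8; P10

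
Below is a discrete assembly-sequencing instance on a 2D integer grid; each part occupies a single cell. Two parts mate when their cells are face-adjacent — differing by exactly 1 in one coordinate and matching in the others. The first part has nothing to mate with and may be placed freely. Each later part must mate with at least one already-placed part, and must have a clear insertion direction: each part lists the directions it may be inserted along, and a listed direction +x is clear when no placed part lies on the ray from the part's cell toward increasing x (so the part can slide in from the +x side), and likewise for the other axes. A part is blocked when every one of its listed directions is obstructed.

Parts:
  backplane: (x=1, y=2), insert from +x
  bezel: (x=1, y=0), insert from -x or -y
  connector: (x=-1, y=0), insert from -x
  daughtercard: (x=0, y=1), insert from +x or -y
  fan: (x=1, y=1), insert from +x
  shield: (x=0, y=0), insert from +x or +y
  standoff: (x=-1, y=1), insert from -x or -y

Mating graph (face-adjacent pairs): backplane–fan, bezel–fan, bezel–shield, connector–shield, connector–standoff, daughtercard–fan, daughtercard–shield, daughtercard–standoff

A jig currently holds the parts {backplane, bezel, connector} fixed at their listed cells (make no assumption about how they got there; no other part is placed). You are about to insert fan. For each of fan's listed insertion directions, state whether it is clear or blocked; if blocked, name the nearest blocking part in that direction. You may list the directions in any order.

+x: ray from fan(1, 1) has no placed part ⇒ clear

+x: clear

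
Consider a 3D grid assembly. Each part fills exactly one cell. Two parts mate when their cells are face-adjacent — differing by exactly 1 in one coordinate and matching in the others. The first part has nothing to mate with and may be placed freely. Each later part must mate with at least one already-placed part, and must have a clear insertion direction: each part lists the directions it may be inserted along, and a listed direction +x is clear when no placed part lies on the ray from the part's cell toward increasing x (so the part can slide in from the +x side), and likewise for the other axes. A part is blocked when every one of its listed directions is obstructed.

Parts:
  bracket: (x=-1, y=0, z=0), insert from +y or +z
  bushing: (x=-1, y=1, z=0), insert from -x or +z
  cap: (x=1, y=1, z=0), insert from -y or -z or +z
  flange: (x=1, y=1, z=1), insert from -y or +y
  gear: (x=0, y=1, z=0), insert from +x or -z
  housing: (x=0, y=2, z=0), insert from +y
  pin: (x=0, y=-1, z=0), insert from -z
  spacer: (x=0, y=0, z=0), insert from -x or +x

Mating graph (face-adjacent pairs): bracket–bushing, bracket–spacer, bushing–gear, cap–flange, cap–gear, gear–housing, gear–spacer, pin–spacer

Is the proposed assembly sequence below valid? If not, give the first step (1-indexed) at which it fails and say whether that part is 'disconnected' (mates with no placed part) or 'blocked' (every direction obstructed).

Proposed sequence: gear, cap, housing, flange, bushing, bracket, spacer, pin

1. gear@(0, 1, 0) [+x clear] — {gear}
2. cap@(1, 1, 0) [-y clear] — {cap, gear}
3. housing@(0, 2, 0) [+y clear] — {cap, gear, housing}
4. flange@(1, 1, 1) [-y clear] — {cap, flange, gear, housing}
5. bushing@(-1, 1, 0) [-x clear] — {bushing, cap, flange, gear, housing}
6. bracket@(-1, 0, 0) [+z clear] — {bracket, bushing, cap, flange, gear, housing}
7. spacer@(0, 0, 0) [+x clear] — {bracket, bushing, cap, flange, gear, housing, spacer}
8. pin@(0, -1, 0) [-z clear] — {bracket, bushing, cap, flange, gear, housing, pin, spacer}

Valid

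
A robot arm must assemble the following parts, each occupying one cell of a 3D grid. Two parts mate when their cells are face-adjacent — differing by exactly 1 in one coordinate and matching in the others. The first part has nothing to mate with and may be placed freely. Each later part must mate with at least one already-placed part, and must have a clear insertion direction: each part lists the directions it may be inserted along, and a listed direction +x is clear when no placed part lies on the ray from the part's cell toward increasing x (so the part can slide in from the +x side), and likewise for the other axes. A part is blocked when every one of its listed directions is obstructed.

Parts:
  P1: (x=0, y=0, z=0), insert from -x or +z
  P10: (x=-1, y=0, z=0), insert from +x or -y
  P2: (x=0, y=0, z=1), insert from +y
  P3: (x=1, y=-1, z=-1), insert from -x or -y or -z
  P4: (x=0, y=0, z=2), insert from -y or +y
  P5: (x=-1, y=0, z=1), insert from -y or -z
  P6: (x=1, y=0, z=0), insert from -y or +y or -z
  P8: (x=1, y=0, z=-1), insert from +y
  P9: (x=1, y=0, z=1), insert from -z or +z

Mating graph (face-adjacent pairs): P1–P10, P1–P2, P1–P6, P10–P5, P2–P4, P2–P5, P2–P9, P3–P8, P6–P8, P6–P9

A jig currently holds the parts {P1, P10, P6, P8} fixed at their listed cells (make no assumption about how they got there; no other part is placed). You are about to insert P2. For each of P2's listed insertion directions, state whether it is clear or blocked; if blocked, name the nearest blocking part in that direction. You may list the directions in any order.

+y: clear

+y: ray from P2(0, 0, 1) has no placed part ⇒ clear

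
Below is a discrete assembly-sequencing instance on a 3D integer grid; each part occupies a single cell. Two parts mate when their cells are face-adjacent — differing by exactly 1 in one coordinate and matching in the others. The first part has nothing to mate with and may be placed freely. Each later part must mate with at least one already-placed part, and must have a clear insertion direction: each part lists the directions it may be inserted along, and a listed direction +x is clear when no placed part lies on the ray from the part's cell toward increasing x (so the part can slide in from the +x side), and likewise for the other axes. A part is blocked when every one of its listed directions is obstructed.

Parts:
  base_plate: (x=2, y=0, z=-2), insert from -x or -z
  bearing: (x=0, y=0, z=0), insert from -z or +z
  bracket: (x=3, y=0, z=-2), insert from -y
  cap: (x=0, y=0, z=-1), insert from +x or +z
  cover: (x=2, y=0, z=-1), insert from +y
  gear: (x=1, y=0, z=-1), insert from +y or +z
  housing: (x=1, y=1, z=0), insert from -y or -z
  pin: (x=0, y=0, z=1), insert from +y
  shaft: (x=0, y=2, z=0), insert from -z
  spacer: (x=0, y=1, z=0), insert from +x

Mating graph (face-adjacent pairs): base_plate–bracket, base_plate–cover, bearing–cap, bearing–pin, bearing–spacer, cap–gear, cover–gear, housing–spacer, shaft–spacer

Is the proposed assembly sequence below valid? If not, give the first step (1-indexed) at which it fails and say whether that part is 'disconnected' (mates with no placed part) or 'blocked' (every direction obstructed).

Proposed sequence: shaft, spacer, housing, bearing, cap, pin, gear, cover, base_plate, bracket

1. shaft@(0, 2, 0) [-z clear] — {shaft}
2. spacer@(0, 1, 0) [+x clear] — {shaft, spacer}
3. housing@(1, 1, 0) [-y clear] — {housing, shaft, spacer}
4. bearing@(0, 0, 0) [-z clear] — {bearing, housing, shaft, spacer}
5. cap@(0, 0, -1) [+x clear] — {bearing, cap, housing, shaft, spacer}
6. pin@(0, 0, 1) [+y clear] — {bearing, cap, housing, pin, shaft, spacer}
7. gear@(1, 0, -1) [+y clear] — {bearing, cap, gear, housing, pin, shaft, spacer}
8. cover@(2, 0, -1) [+y clear] — {bearing, cap, cover, gear, housing, pin, shaft, spacer}
9. base_plate@(2, 0, -2) [-x clear] — {base_plate, bearing, cap, cover, gear, housing, pin, shaft, spacer}
10. bracket@(3, 0, -2) [-y clear] — {base_plate, bearing, bracket, cap, cover, gear, housing, pin, shaft, spacer}

Valid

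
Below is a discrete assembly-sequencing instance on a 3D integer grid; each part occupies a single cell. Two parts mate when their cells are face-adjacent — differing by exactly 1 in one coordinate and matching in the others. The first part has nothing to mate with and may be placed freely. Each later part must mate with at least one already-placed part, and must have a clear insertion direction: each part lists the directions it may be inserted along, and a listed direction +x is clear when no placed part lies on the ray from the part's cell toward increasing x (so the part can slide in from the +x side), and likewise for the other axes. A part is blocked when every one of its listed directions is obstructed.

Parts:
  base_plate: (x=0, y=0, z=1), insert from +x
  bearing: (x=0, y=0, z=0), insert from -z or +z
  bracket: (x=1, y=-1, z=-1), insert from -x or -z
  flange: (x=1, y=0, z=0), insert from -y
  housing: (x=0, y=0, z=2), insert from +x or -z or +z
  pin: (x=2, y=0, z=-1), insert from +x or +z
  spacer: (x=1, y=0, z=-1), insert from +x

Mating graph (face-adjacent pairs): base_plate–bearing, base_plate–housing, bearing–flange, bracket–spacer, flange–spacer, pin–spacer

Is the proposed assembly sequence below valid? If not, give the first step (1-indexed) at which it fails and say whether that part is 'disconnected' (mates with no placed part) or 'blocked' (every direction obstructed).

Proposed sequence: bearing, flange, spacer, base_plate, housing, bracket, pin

1. bearing@(0, 0, 0) [-z clear] — {bearing}
2. flange@(1, 0, 0) [-y clear] — {bearing, flange}
3. spacer@(1, 0, -1) [+x clear] — {bearing, flange, spacer}
4. base_plate@(0, 0, 1) [+x clear] — {base_plate, bearing, flange, spacer}
5. housing@(0, 0, 2) [+x clear] — {base_plate, bearing, flange, housing, spacer}
6. bracket@(1, -1, -1) [-x clear] — {base_plate, bearing, bracket, flange, housing, spacer}
7. pin@(2, 0, -1) [+x clear] — {base_plate, bearing, bracket, flange, housing, pin, spacer}

Valid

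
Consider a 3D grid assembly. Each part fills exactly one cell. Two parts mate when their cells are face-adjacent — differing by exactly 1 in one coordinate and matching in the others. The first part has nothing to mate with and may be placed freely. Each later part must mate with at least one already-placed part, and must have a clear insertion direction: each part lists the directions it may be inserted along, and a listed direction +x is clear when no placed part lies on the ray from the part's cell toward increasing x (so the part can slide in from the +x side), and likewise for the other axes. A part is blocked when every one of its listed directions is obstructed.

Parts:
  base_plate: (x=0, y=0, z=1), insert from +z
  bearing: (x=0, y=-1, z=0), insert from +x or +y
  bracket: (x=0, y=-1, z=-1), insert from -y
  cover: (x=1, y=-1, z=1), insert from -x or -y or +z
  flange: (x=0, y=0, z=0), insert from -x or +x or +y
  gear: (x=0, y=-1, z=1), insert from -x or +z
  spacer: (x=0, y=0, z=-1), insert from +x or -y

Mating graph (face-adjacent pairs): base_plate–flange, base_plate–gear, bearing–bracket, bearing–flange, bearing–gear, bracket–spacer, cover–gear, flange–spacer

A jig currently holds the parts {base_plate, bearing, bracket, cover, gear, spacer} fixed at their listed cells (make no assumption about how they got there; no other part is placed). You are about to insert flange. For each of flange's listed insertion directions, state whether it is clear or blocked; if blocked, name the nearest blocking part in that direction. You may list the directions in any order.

+x: clear; +y: clear; -x: clear

-x: ray from flange(0, 0, 0) has no placed part ⇒ clear
+x: ray from flange(0, 0, 0) has no placed part ⇒ clear
+y: ray from flange(0, 0, 0) has no placed part ⇒ clear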